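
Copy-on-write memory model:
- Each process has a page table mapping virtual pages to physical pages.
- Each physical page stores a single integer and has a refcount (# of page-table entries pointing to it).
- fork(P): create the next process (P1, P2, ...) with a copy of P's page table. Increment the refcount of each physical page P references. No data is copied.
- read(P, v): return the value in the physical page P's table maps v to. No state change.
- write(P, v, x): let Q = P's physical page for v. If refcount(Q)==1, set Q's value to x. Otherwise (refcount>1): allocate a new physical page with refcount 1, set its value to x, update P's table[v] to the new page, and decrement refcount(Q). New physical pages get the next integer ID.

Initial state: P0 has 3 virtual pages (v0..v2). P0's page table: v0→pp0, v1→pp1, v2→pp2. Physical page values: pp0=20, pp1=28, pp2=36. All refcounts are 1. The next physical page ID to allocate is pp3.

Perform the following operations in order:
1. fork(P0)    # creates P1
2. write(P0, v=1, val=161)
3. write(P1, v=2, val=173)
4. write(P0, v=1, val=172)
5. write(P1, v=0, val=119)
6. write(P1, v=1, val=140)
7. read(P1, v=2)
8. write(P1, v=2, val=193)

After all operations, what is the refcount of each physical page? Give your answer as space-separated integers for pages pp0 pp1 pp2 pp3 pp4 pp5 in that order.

Op 1: fork(P0) -> P1. 3 ppages; refcounts: pp0:2 pp1:2 pp2:2
Op 2: write(P0, v1, 161). refcount(pp1)=2>1 -> COPY to pp3. 4 ppages; refcounts: pp0:2 pp1:1 pp2:2 pp3:1
Op 3: write(P1, v2, 173). refcount(pp2)=2>1 -> COPY to pp4. 5 ppages; refcounts: pp0:2 pp1:1 pp2:1 pp3:1 pp4:1
Op 4: write(P0, v1, 172). refcount(pp3)=1 -> write in place. 5 ppages; refcounts: pp0:2 pp1:1 pp2:1 pp3:1 pp4:1
Op 5: write(P1, v0, 119). refcount(pp0)=2>1 -> COPY to pp5. 6 ppages; refcounts: pp0:1 pp1:1 pp2:1 pp3:1 pp4:1 pp5:1
Op 6: write(P1, v1, 140). refcount(pp1)=1 -> write in place. 6 ppages; refcounts: pp0:1 pp1:1 pp2:1 pp3:1 pp4:1 pp5:1
Op 7: read(P1, v2) -> 173. No state change.
Op 8: write(P1, v2, 193). refcount(pp4)=1 -> write in place. 6 ppages; refcounts: pp0:1 pp1:1 pp2:1 pp3:1 pp4:1 pp5:1

Answer: 1 1 1 1 1 1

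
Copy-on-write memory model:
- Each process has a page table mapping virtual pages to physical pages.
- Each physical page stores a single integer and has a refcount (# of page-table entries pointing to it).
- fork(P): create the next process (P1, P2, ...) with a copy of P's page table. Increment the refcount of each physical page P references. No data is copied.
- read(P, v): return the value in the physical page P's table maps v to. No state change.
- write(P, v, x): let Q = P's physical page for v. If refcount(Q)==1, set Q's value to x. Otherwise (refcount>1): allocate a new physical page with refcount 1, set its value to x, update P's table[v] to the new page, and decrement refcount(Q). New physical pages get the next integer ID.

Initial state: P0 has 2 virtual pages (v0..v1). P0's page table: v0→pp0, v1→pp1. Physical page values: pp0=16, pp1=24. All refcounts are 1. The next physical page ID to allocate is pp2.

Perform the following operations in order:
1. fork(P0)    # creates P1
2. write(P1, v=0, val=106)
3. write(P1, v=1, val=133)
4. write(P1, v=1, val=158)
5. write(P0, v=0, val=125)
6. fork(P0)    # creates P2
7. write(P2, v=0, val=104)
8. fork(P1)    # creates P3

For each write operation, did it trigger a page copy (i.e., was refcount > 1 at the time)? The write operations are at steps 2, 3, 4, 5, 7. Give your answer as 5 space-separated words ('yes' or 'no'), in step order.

Op 1: fork(P0) -> P1. 2 ppages; refcounts: pp0:2 pp1:2
Op 2: write(P1, v0, 106). refcount(pp0)=2>1 -> COPY to pp2. 3 ppages; refcounts: pp0:1 pp1:2 pp2:1
Op 3: write(P1, v1, 133). refcount(pp1)=2>1 -> COPY to pp3. 4 ppages; refcounts: pp0:1 pp1:1 pp2:1 pp3:1
Op 4: write(P1, v1, 158). refcount(pp3)=1 -> write in place. 4 ppages; refcounts: pp0:1 pp1:1 pp2:1 pp3:1
Op 5: write(P0, v0, 125). refcount(pp0)=1 -> write in place. 4 ppages; refcounts: pp0:1 pp1:1 pp2:1 pp3:1
Op 6: fork(P0) -> P2. 4 ppages; refcounts: pp0:2 pp1:2 pp2:1 pp3:1
Op 7: write(P2, v0, 104). refcount(pp0)=2>1 -> COPY to pp4. 5 ppages; refcounts: pp0:1 pp1:2 pp2:1 pp3:1 pp4:1
Op 8: fork(P1) -> P3. 5 ppages; refcounts: pp0:1 pp1:2 pp2:2 pp3:2 pp4:1

yes yes no no yes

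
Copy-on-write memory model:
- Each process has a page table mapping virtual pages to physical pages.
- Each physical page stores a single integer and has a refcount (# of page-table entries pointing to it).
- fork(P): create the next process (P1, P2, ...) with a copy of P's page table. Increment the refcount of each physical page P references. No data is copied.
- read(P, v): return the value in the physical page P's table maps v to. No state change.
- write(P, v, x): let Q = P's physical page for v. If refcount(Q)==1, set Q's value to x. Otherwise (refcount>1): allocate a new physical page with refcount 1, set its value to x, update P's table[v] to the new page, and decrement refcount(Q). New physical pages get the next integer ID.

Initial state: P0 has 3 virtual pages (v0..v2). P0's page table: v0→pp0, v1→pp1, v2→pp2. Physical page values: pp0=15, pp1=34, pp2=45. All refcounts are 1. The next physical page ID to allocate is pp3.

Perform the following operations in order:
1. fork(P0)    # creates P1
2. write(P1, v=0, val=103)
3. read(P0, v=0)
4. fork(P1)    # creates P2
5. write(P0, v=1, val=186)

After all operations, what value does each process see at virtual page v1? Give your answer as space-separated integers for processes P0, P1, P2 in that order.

Answer: 186 34 34

Derivation:
Op 1: fork(P0) -> P1. 3 ppages; refcounts: pp0:2 pp1:2 pp2:2
Op 2: write(P1, v0, 103). refcount(pp0)=2>1 -> COPY to pp3. 4 ppages; refcounts: pp0:1 pp1:2 pp2:2 pp3:1
Op 3: read(P0, v0) -> 15. No state change.
Op 4: fork(P1) -> P2. 4 ppages; refcounts: pp0:1 pp1:3 pp2:3 pp3:2
Op 5: write(P0, v1, 186). refcount(pp1)=3>1 -> COPY to pp4. 5 ppages; refcounts: pp0:1 pp1:2 pp2:3 pp3:2 pp4:1
P0: v1 -> pp4 = 186
P1: v1 -> pp1 = 34
P2: v1 -> pp1 = 34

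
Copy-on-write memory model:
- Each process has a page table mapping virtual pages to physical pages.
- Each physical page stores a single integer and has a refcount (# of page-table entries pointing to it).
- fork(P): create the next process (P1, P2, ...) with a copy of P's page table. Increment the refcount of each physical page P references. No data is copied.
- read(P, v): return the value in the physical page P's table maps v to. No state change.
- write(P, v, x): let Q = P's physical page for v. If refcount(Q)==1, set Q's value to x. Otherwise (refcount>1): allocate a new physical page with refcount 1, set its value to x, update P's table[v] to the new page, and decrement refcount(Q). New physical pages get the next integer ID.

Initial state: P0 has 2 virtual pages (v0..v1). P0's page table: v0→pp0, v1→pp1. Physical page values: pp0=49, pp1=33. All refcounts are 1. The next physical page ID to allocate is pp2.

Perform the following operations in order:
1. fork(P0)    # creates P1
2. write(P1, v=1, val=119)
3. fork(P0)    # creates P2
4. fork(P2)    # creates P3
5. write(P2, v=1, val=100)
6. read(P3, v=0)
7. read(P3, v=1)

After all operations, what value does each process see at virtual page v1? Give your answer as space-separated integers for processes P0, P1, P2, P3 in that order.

Answer: 33 119 100 33

Derivation:
Op 1: fork(P0) -> P1. 2 ppages; refcounts: pp0:2 pp1:2
Op 2: write(P1, v1, 119). refcount(pp1)=2>1 -> COPY to pp2. 3 ppages; refcounts: pp0:2 pp1:1 pp2:1
Op 3: fork(P0) -> P2. 3 ppages; refcounts: pp0:3 pp1:2 pp2:1
Op 4: fork(P2) -> P3. 3 ppages; refcounts: pp0:4 pp1:3 pp2:1
Op 5: write(P2, v1, 100). refcount(pp1)=3>1 -> COPY to pp3. 4 ppages; refcounts: pp0:4 pp1:2 pp2:1 pp3:1
Op 6: read(P3, v0) -> 49. No state change.
Op 7: read(P3, v1) -> 33. No state change.
P0: v1 -> pp1 = 33
P1: v1 -> pp2 = 119
P2: v1 -> pp3 = 100
P3: v1 -> pp1 = 33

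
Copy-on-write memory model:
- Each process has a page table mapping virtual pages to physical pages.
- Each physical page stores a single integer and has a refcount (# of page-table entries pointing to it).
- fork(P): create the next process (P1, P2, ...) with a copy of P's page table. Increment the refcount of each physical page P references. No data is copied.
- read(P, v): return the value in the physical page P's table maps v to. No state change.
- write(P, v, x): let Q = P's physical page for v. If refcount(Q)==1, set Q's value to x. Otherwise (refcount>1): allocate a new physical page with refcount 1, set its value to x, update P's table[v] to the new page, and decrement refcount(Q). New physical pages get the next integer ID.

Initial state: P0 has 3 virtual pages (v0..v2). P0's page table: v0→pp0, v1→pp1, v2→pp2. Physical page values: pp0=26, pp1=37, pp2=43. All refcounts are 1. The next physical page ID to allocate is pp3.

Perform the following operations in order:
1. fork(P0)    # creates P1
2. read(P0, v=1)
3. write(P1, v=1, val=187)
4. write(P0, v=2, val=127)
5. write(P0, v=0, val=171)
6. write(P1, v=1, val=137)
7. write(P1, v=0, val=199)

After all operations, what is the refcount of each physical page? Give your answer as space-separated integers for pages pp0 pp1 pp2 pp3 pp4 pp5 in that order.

Op 1: fork(P0) -> P1. 3 ppages; refcounts: pp0:2 pp1:2 pp2:2
Op 2: read(P0, v1) -> 37. No state change.
Op 3: write(P1, v1, 187). refcount(pp1)=2>1 -> COPY to pp3. 4 ppages; refcounts: pp0:2 pp1:1 pp2:2 pp3:1
Op 4: write(P0, v2, 127). refcount(pp2)=2>1 -> COPY to pp4. 5 ppages; refcounts: pp0:2 pp1:1 pp2:1 pp3:1 pp4:1
Op 5: write(P0, v0, 171). refcount(pp0)=2>1 -> COPY to pp5. 6 ppages; refcounts: pp0:1 pp1:1 pp2:1 pp3:1 pp4:1 pp5:1
Op 6: write(P1, v1, 137). refcount(pp3)=1 -> write in place. 6 ppages; refcounts: pp0:1 pp1:1 pp2:1 pp3:1 pp4:1 pp5:1
Op 7: write(P1, v0, 199). refcount(pp0)=1 -> write in place. 6 ppages; refcounts: pp0:1 pp1:1 pp2:1 pp3:1 pp4:1 pp5:1

Answer: 1 1 1 1 1 1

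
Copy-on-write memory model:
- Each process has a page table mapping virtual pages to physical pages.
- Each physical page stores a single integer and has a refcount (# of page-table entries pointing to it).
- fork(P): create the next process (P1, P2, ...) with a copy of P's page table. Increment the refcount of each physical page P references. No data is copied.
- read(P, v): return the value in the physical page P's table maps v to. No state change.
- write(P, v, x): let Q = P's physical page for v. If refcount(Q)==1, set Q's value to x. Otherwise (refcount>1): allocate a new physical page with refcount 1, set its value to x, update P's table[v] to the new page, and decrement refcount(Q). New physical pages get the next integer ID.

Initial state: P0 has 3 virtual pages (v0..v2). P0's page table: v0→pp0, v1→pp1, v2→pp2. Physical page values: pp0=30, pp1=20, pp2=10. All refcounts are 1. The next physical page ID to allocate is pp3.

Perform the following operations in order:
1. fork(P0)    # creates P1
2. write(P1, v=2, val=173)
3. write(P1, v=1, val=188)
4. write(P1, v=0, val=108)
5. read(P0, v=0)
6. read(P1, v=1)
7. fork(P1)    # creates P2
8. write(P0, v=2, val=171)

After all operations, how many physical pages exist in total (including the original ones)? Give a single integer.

Op 1: fork(P0) -> P1. 3 ppages; refcounts: pp0:2 pp1:2 pp2:2
Op 2: write(P1, v2, 173). refcount(pp2)=2>1 -> COPY to pp3. 4 ppages; refcounts: pp0:2 pp1:2 pp2:1 pp3:1
Op 3: write(P1, v1, 188). refcount(pp1)=2>1 -> COPY to pp4. 5 ppages; refcounts: pp0:2 pp1:1 pp2:1 pp3:1 pp4:1
Op 4: write(P1, v0, 108). refcount(pp0)=2>1 -> COPY to pp5. 6 ppages; refcounts: pp0:1 pp1:1 pp2:1 pp3:1 pp4:1 pp5:1
Op 5: read(P0, v0) -> 30. No state change.
Op 6: read(P1, v1) -> 188. No state change.
Op 7: fork(P1) -> P2. 6 ppages; refcounts: pp0:1 pp1:1 pp2:1 pp3:2 pp4:2 pp5:2
Op 8: write(P0, v2, 171). refcount(pp2)=1 -> write in place. 6 ppages; refcounts: pp0:1 pp1:1 pp2:1 pp3:2 pp4:2 pp5:2

Answer: 6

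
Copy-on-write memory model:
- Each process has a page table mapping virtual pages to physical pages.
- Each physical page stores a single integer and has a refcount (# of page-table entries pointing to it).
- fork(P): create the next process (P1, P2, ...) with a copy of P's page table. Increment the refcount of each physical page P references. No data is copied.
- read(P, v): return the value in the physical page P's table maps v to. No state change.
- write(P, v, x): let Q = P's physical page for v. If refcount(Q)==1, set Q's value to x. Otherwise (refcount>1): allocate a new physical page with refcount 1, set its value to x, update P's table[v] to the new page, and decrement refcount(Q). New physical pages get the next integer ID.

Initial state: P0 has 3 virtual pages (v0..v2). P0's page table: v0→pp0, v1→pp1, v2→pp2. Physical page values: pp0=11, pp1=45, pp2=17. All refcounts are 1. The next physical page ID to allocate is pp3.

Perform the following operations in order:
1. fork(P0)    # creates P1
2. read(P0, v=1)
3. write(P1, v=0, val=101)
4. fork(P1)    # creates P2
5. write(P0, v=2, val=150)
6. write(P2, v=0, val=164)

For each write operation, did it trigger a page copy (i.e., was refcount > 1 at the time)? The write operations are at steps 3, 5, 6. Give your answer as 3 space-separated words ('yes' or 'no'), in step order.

Op 1: fork(P0) -> P1. 3 ppages; refcounts: pp0:2 pp1:2 pp2:2
Op 2: read(P0, v1) -> 45. No state change.
Op 3: write(P1, v0, 101). refcount(pp0)=2>1 -> COPY to pp3. 4 ppages; refcounts: pp0:1 pp1:2 pp2:2 pp3:1
Op 4: fork(P1) -> P2. 4 ppages; refcounts: pp0:1 pp1:3 pp2:3 pp3:2
Op 5: write(P0, v2, 150). refcount(pp2)=3>1 -> COPY to pp4. 5 ppages; refcounts: pp0:1 pp1:3 pp2:2 pp3:2 pp4:1
Op 6: write(P2, v0, 164). refcount(pp3)=2>1 -> COPY to pp5. 6 ppages; refcounts: pp0:1 pp1:3 pp2:2 pp3:1 pp4:1 pp5:1

yes yes yes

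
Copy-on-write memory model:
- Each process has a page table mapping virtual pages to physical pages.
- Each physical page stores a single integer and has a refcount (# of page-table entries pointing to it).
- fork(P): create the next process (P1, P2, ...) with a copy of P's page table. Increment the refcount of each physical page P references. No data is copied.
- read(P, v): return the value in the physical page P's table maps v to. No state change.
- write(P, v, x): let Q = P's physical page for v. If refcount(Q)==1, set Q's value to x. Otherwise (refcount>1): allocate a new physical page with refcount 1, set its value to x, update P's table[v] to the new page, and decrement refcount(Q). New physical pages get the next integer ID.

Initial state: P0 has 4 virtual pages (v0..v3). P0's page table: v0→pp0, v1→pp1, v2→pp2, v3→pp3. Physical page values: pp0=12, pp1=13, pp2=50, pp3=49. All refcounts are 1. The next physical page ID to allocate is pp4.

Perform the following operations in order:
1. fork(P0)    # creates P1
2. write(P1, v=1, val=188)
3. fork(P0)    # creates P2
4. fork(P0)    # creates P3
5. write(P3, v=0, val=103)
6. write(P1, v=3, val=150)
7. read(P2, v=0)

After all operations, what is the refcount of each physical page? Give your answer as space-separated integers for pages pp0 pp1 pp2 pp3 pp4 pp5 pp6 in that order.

Op 1: fork(P0) -> P1. 4 ppages; refcounts: pp0:2 pp1:2 pp2:2 pp3:2
Op 2: write(P1, v1, 188). refcount(pp1)=2>1 -> COPY to pp4. 5 ppages; refcounts: pp0:2 pp1:1 pp2:2 pp3:2 pp4:1
Op 3: fork(P0) -> P2. 5 ppages; refcounts: pp0:3 pp1:2 pp2:3 pp3:3 pp4:1
Op 4: fork(P0) -> P3. 5 ppages; refcounts: pp0:4 pp1:3 pp2:4 pp3:4 pp4:1
Op 5: write(P3, v0, 103). refcount(pp0)=4>1 -> COPY to pp5. 6 ppages; refcounts: pp0:3 pp1:3 pp2:4 pp3:4 pp4:1 pp5:1
Op 6: write(P1, v3, 150). refcount(pp3)=4>1 -> COPY to pp6. 7 ppages; refcounts: pp0:3 pp1:3 pp2:4 pp3:3 pp4:1 pp5:1 pp6:1
Op 7: read(P2, v0) -> 12. No state change.

Answer: 3 3 4 3 1 1 1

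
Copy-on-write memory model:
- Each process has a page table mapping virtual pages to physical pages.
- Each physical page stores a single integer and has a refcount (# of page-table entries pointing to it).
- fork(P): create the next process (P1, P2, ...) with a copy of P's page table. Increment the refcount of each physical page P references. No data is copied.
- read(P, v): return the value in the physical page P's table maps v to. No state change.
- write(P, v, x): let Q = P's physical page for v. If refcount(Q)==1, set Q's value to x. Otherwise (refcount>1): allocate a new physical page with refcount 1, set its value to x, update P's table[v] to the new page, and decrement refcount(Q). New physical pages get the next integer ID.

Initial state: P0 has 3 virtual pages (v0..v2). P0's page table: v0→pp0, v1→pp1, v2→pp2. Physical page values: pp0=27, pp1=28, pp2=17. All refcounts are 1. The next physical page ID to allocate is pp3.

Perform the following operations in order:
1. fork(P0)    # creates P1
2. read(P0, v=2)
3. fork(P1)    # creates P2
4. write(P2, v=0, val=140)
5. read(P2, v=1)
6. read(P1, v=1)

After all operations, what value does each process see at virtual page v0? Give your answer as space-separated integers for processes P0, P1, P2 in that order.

Answer: 27 27 140

Derivation:
Op 1: fork(P0) -> P1. 3 ppages; refcounts: pp0:2 pp1:2 pp2:2
Op 2: read(P0, v2) -> 17. No state change.
Op 3: fork(P1) -> P2. 3 ppages; refcounts: pp0:3 pp1:3 pp2:3
Op 4: write(P2, v0, 140). refcount(pp0)=3>1 -> COPY to pp3. 4 ppages; refcounts: pp0:2 pp1:3 pp2:3 pp3:1
Op 5: read(P2, v1) -> 28. No state change.
Op 6: read(P1, v1) -> 28. No state change.
P0: v0 -> pp0 = 27
P1: v0 -> pp0 = 27
P2: v0 -> pp3 = 140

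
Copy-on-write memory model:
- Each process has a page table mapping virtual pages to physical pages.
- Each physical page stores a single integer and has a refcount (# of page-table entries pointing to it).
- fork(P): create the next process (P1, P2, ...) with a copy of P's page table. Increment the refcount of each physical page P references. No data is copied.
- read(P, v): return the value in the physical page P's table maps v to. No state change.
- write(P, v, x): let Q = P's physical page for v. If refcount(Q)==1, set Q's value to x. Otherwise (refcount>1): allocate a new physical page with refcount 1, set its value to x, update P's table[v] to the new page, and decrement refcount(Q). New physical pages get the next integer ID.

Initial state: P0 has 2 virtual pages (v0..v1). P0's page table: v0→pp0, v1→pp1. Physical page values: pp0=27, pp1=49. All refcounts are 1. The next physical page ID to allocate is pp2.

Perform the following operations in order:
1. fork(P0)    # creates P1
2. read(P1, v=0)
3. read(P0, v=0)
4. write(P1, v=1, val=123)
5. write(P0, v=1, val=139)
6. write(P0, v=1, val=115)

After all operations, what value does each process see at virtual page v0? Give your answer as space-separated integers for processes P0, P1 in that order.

Op 1: fork(P0) -> P1. 2 ppages; refcounts: pp0:2 pp1:2
Op 2: read(P1, v0) -> 27. No state change.
Op 3: read(P0, v0) -> 27. No state change.
Op 4: write(P1, v1, 123). refcount(pp1)=2>1 -> COPY to pp2. 3 ppages; refcounts: pp0:2 pp1:1 pp2:1
Op 5: write(P0, v1, 139). refcount(pp1)=1 -> write in place. 3 ppages; refcounts: pp0:2 pp1:1 pp2:1
Op 6: write(P0, v1, 115). refcount(pp1)=1 -> write in place. 3 ppages; refcounts: pp0:2 pp1:1 pp2:1
P0: v0 -> pp0 = 27
P1: v0 -> pp0 = 27

Answer: 27 27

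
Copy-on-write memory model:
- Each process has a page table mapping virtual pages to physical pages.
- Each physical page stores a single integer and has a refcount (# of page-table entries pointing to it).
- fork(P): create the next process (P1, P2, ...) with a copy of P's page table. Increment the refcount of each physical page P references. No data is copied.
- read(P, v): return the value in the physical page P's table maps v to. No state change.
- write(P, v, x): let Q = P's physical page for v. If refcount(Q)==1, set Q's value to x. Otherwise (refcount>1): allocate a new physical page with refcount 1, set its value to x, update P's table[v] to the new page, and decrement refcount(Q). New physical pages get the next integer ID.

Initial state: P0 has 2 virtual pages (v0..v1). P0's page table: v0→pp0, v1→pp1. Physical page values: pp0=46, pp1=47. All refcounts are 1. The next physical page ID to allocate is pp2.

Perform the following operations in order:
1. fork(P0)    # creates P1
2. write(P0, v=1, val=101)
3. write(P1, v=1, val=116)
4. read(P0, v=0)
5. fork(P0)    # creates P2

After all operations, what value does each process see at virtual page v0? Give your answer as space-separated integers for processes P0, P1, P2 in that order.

Answer: 46 46 46

Derivation:
Op 1: fork(P0) -> P1. 2 ppages; refcounts: pp0:2 pp1:2
Op 2: write(P0, v1, 101). refcount(pp1)=2>1 -> COPY to pp2. 3 ppages; refcounts: pp0:2 pp1:1 pp2:1
Op 3: write(P1, v1, 116). refcount(pp1)=1 -> write in place. 3 ppages; refcounts: pp0:2 pp1:1 pp2:1
Op 4: read(P0, v0) -> 46. No state change.
Op 5: fork(P0) -> P2. 3 ppages; refcounts: pp0:3 pp1:1 pp2:2
P0: v0 -> pp0 = 46
P1: v0 -> pp0 = 46
P2: v0 -> pp0 = 46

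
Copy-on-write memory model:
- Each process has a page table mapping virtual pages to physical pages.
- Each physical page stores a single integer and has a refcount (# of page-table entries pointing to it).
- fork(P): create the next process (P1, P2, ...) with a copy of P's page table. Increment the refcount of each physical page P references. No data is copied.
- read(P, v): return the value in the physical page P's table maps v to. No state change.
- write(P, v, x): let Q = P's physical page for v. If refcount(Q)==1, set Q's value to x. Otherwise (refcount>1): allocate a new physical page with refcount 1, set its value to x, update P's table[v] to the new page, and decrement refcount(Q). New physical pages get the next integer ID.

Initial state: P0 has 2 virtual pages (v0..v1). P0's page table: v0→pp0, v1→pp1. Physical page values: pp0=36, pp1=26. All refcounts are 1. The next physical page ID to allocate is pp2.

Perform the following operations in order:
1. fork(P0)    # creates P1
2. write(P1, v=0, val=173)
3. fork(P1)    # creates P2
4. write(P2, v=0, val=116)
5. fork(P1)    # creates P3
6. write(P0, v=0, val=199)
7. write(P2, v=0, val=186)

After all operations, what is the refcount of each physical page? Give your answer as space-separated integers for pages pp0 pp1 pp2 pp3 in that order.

Op 1: fork(P0) -> P1. 2 ppages; refcounts: pp0:2 pp1:2
Op 2: write(P1, v0, 173). refcount(pp0)=2>1 -> COPY to pp2. 3 ppages; refcounts: pp0:1 pp1:2 pp2:1
Op 3: fork(P1) -> P2. 3 ppages; refcounts: pp0:1 pp1:3 pp2:2
Op 4: write(P2, v0, 116). refcount(pp2)=2>1 -> COPY to pp3. 4 ppages; refcounts: pp0:1 pp1:3 pp2:1 pp3:1
Op 5: fork(P1) -> P3. 4 ppages; refcounts: pp0:1 pp1:4 pp2:2 pp3:1
Op 6: write(P0, v0, 199). refcount(pp0)=1 -> write in place. 4 ppages; refcounts: pp0:1 pp1:4 pp2:2 pp3:1
Op 7: write(P2, v0, 186). refcount(pp3)=1 -> write in place. 4 ppages; refcounts: pp0:1 pp1:4 pp2:2 pp3:1

Answer: 1 4 2 1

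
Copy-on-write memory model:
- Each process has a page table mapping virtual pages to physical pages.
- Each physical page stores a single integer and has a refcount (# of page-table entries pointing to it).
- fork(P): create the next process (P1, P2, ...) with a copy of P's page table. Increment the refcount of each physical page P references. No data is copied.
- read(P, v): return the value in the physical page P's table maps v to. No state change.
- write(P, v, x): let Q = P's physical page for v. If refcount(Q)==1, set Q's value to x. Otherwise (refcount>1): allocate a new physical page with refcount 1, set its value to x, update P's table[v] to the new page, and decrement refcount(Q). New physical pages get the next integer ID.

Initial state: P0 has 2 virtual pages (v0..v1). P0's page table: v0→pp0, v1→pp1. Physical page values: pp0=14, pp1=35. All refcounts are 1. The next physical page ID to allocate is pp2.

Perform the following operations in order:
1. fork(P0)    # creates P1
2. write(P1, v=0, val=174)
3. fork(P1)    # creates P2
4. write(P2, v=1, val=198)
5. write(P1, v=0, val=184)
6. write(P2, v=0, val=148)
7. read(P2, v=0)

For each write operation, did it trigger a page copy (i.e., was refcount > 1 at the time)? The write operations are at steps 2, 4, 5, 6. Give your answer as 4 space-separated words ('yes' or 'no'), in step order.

Op 1: fork(P0) -> P1. 2 ppages; refcounts: pp0:2 pp1:2
Op 2: write(P1, v0, 174). refcount(pp0)=2>1 -> COPY to pp2. 3 ppages; refcounts: pp0:1 pp1:2 pp2:1
Op 3: fork(P1) -> P2. 3 ppages; refcounts: pp0:1 pp1:3 pp2:2
Op 4: write(P2, v1, 198). refcount(pp1)=3>1 -> COPY to pp3. 4 ppages; refcounts: pp0:1 pp1:2 pp2:2 pp3:1
Op 5: write(P1, v0, 184). refcount(pp2)=2>1 -> COPY to pp4. 5 ppages; refcounts: pp0:1 pp1:2 pp2:1 pp3:1 pp4:1
Op 6: write(P2, v0, 148). refcount(pp2)=1 -> write in place. 5 ppages; refcounts: pp0:1 pp1:2 pp2:1 pp3:1 pp4:1
Op 7: read(P2, v0) -> 148. No state change.

yes yes yes no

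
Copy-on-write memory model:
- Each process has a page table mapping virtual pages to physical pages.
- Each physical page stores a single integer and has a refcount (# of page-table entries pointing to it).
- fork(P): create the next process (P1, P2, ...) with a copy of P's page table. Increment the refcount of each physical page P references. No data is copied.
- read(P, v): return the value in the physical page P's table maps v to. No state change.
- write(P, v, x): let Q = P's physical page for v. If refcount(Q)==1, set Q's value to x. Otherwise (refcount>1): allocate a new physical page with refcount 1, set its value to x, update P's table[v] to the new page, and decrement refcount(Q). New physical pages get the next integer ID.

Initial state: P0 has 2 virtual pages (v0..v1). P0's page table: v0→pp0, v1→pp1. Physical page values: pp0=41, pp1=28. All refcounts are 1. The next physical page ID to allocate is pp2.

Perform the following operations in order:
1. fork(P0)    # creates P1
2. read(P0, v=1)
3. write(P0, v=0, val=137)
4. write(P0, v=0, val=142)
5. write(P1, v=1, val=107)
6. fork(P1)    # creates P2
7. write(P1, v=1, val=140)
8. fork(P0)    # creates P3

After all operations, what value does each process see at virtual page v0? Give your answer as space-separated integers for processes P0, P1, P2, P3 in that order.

Op 1: fork(P0) -> P1. 2 ppages; refcounts: pp0:2 pp1:2
Op 2: read(P0, v1) -> 28. No state change.
Op 3: write(P0, v0, 137). refcount(pp0)=2>1 -> COPY to pp2. 3 ppages; refcounts: pp0:1 pp1:2 pp2:1
Op 4: write(P0, v0, 142). refcount(pp2)=1 -> write in place. 3 ppages; refcounts: pp0:1 pp1:2 pp2:1
Op 5: write(P1, v1, 107). refcount(pp1)=2>1 -> COPY to pp3. 4 ppages; refcounts: pp0:1 pp1:1 pp2:1 pp3:1
Op 6: fork(P1) -> P2. 4 ppages; refcounts: pp0:2 pp1:1 pp2:1 pp3:2
Op 7: write(P1, v1, 140). refcount(pp3)=2>1 -> COPY to pp4. 5 ppages; refcounts: pp0:2 pp1:1 pp2:1 pp3:1 pp4:1
Op 8: fork(P0) -> P3. 5 ppages; refcounts: pp0:2 pp1:2 pp2:2 pp3:1 pp4:1
P0: v0 -> pp2 = 142
P1: v0 -> pp0 = 41
P2: v0 -> pp0 = 41
P3: v0 -> pp2 = 142

Answer: 142 41 41 142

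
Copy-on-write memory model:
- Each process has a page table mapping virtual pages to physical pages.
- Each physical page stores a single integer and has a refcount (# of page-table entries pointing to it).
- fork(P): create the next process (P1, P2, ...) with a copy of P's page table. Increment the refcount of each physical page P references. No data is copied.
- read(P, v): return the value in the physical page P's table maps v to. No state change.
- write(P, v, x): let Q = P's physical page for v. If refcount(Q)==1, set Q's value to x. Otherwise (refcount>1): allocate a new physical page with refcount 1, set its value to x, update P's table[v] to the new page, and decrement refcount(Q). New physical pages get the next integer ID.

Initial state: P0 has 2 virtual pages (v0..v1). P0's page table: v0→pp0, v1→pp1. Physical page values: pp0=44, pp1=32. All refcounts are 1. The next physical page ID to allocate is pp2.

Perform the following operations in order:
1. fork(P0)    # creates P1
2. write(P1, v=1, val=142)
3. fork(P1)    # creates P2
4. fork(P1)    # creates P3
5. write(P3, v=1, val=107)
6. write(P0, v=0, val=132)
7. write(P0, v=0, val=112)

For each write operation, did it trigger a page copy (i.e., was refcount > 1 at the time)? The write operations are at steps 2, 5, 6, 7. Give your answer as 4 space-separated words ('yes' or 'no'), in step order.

Op 1: fork(P0) -> P1. 2 ppages; refcounts: pp0:2 pp1:2
Op 2: write(P1, v1, 142). refcount(pp1)=2>1 -> COPY to pp2. 3 ppages; refcounts: pp0:2 pp1:1 pp2:1
Op 3: fork(P1) -> P2. 3 ppages; refcounts: pp0:3 pp1:1 pp2:2
Op 4: fork(P1) -> P3. 3 ppages; refcounts: pp0:4 pp1:1 pp2:3
Op 5: write(P3, v1, 107). refcount(pp2)=3>1 -> COPY to pp3. 4 ppages; refcounts: pp0:4 pp1:1 pp2:2 pp3:1
Op 6: write(P0, v0, 132). refcount(pp0)=4>1 -> COPY to pp4. 5 ppages; refcounts: pp0:3 pp1:1 pp2:2 pp3:1 pp4:1
Op 7: write(P0, v0, 112). refcount(pp4)=1 -> write in place. 5 ppages; refcounts: pp0:3 pp1:1 pp2:2 pp3:1 pp4:1

yes yes yes no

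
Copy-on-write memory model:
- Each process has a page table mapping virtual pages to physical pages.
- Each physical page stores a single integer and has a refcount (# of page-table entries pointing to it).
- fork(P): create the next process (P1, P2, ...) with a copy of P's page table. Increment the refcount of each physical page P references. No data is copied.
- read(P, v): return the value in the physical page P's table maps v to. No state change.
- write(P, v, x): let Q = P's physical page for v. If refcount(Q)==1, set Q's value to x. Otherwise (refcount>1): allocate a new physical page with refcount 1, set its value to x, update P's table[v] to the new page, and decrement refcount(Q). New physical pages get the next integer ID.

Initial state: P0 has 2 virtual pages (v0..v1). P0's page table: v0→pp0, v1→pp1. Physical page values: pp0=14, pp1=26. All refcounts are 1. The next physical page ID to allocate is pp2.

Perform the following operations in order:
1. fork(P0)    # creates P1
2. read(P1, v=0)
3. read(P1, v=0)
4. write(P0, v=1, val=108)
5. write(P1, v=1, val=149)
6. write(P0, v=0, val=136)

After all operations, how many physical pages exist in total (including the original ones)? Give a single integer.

Answer: 4

Derivation:
Op 1: fork(P0) -> P1. 2 ppages; refcounts: pp0:2 pp1:2
Op 2: read(P1, v0) -> 14. No state change.
Op 3: read(P1, v0) -> 14. No state change.
Op 4: write(P0, v1, 108). refcount(pp1)=2>1 -> COPY to pp2. 3 ppages; refcounts: pp0:2 pp1:1 pp2:1
Op 5: write(P1, v1, 149). refcount(pp1)=1 -> write in place. 3 ppages; refcounts: pp0:2 pp1:1 pp2:1
Op 6: write(P0, v0, 136). refcount(pp0)=2>1 -> COPY to pp3. 4 ppages; refcounts: pp0:1 pp1:1 pp2:1 pp3:1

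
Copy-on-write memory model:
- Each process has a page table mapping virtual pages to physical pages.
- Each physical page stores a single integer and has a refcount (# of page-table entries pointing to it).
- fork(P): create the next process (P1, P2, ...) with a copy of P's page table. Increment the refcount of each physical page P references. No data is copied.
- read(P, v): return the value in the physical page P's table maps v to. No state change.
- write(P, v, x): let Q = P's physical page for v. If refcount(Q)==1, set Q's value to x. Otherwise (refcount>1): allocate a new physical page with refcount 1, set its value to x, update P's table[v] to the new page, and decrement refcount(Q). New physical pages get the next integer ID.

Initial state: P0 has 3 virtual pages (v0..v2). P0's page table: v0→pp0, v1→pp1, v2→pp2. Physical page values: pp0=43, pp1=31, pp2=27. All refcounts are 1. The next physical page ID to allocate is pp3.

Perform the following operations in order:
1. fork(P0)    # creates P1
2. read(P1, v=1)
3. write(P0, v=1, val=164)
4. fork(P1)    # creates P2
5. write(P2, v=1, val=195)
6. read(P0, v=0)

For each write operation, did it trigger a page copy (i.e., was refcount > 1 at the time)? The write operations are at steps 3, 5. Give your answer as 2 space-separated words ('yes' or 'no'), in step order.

Op 1: fork(P0) -> P1. 3 ppages; refcounts: pp0:2 pp1:2 pp2:2
Op 2: read(P1, v1) -> 31. No state change.
Op 3: write(P0, v1, 164). refcount(pp1)=2>1 -> COPY to pp3. 4 ppages; refcounts: pp0:2 pp1:1 pp2:2 pp3:1
Op 4: fork(P1) -> P2. 4 ppages; refcounts: pp0:3 pp1:2 pp2:3 pp3:1
Op 5: write(P2, v1, 195). refcount(pp1)=2>1 -> COPY to pp4. 5 ppages; refcounts: pp0:3 pp1:1 pp2:3 pp3:1 pp4:1
Op 6: read(P0, v0) -> 43. No state change.

yes yes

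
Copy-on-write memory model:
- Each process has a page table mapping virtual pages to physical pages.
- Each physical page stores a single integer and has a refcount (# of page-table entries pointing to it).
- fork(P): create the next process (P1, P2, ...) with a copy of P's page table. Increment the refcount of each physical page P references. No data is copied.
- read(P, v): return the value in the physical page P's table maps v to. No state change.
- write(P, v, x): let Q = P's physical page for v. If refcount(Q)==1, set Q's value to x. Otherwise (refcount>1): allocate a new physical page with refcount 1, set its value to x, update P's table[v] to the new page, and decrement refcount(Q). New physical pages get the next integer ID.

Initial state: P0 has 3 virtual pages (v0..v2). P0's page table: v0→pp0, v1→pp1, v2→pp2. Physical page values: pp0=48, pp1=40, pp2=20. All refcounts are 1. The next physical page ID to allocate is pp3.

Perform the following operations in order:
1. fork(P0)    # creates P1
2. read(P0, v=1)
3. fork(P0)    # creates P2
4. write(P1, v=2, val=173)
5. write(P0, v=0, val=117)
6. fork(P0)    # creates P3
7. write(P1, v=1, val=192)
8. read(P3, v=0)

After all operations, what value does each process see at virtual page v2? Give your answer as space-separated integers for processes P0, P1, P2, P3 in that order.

Op 1: fork(P0) -> P1. 3 ppages; refcounts: pp0:2 pp1:2 pp2:2
Op 2: read(P0, v1) -> 40. No state change.
Op 3: fork(P0) -> P2. 3 ppages; refcounts: pp0:3 pp1:3 pp2:3
Op 4: write(P1, v2, 173). refcount(pp2)=3>1 -> COPY to pp3. 4 ppages; refcounts: pp0:3 pp1:3 pp2:2 pp3:1
Op 5: write(P0, v0, 117). refcount(pp0)=3>1 -> COPY to pp4. 5 ppages; refcounts: pp0:2 pp1:3 pp2:2 pp3:1 pp4:1
Op 6: fork(P0) -> P3. 5 ppages; refcounts: pp0:2 pp1:4 pp2:3 pp3:1 pp4:2
Op 7: write(P1, v1, 192). refcount(pp1)=4>1 -> COPY to pp5. 6 ppages; refcounts: pp0:2 pp1:3 pp2:3 pp3:1 pp4:2 pp5:1
Op 8: read(P3, v0) -> 117. No state change.
P0: v2 -> pp2 = 20
P1: v2 -> pp3 = 173
P2: v2 -> pp2 = 20
P3: v2 -> pp2 = 20

Answer: 20 173 20 20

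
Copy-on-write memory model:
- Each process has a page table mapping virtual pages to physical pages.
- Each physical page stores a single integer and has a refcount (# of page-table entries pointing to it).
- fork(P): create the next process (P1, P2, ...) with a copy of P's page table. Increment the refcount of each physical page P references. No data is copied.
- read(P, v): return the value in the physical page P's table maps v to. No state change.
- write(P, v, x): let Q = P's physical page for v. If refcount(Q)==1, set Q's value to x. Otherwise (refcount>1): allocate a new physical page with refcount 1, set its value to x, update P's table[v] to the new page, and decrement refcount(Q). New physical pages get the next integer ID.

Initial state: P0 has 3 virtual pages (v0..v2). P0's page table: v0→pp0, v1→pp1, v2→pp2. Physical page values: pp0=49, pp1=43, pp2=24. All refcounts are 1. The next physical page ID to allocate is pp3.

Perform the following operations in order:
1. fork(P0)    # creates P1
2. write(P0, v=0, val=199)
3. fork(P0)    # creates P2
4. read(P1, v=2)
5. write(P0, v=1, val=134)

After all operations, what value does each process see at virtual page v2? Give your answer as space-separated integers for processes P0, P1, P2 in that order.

Answer: 24 24 24

Derivation:
Op 1: fork(P0) -> P1. 3 ppages; refcounts: pp0:2 pp1:2 pp2:2
Op 2: write(P0, v0, 199). refcount(pp0)=2>1 -> COPY to pp3. 4 ppages; refcounts: pp0:1 pp1:2 pp2:2 pp3:1
Op 3: fork(P0) -> P2. 4 ppages; refcounts: pp0:1 pp1:3 pp2:3 pp3:2
Op 4: read(P1, v2) -> 24. No state change.
Op 5: write(P0, v1, 134). refcount(pp1)=3>1 -> COPY to pp4. 5 ppages; refcounts: pp0:1 pp1:2 pp2:3 pp3:2 pp4:1
P0: v2 -> pp2 = 24
P1: v2 -> pp2 = 24
P2: v2 -> pp2 = 24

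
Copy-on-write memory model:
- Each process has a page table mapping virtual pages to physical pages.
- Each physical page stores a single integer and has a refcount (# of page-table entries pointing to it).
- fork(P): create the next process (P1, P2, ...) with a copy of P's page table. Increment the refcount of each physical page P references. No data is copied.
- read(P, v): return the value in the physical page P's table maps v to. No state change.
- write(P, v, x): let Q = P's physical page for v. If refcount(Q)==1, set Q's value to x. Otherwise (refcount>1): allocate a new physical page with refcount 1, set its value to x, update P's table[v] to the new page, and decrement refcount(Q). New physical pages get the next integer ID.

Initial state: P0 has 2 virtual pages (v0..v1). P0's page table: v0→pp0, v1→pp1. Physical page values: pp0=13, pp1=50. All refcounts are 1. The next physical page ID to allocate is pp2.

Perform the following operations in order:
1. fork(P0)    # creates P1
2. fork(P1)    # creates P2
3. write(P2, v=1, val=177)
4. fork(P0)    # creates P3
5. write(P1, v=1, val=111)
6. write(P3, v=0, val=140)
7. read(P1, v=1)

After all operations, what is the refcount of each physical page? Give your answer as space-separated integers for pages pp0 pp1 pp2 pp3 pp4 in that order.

Op 1: fork(P0) -> P1. 2 ppages; refcounts: pp0:2 pp1:2
Op 2: fork(P1) -> P2. 2 ppages; refcounts: pp0:3 pp1:3
Op 3: write(P2, v1, 177). refcount(pp1)=3>1 -> COPY to pp2. 3 ppages; refcounts: pp0:3 pp1:2 pp2:1
Op 4: fork(P0) -> P3. 3 ppages; refcounts: pp0:4 pp1:3 pp2:1
Op 5: write(P1, v1, 111). refcount(pp1)=3>1 -> COPY to pp3. 4 ppages; refcounts: pp0:4 pp1:2 pp2:1 pp3:1
Op 6: write(P3, v0, 140). refcount(pp0)=4>1 -> COPY to pp4. 5 ppages; refcounts: pp0:3 pp1:2 pp2:1 pp3:1 pp4:1
Op 7: read(P1, v1) -> 111. No state change.

Answer: 3 2 1 1 1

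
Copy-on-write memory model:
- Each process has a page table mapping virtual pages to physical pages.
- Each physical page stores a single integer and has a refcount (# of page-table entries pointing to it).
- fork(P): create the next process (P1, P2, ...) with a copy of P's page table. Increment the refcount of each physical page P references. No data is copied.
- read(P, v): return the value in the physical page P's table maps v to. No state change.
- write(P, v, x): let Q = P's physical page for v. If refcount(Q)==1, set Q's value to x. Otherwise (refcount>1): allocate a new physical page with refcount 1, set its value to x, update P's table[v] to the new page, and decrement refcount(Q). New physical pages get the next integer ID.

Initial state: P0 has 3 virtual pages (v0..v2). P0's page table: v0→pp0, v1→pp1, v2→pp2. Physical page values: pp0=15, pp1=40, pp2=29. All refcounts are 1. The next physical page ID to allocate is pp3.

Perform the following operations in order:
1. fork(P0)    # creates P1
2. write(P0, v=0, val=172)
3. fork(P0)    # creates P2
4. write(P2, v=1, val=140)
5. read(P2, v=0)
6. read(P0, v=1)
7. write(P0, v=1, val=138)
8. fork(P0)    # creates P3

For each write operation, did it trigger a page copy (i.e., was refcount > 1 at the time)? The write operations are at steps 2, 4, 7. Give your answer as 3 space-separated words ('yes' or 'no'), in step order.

Op 1: fork(P0) -> P1. 3 ppages; refcounts: pp0:2 pp1:2 pp2:2
Op 2: write(P0, v0, 172). refcount(pp0)=2>1 -> COPY to pp3. 4 ppages; refcounts: pp0:1 pp1:2 pp2:2 pp3:1
Op 3: fork(P0) -> P2. 4 ppages; refcounts: pp0:1 pp1:3 pp2:3 pp3:2
Op 4: write(P2, v1, 140). refcount(pp1)=3>1 -> COPY to pp4. 5 ppages; refcounts: pp0:1 pp1:2 pp2:3 pp3:2 pp4:1
Op 5: read(P2, v0) -> 172. No state change.
Op 6: read(P0, v1) -> 40. No state change.
Op 7: write(P0, v1, 138). refcount(pp1)=2>1 -> COPY to pp5. 6 ppages; refcounts: pp0:1 pp1:1 pp2:3 pp3:2 pp4:1 pp5:1
Op 8: fork(P0) -> P3. 6 ppages; refcounts: pp0:1 pp1:1 pp2:4 pp3:3 pp4:1 pp5:2

yes yes yes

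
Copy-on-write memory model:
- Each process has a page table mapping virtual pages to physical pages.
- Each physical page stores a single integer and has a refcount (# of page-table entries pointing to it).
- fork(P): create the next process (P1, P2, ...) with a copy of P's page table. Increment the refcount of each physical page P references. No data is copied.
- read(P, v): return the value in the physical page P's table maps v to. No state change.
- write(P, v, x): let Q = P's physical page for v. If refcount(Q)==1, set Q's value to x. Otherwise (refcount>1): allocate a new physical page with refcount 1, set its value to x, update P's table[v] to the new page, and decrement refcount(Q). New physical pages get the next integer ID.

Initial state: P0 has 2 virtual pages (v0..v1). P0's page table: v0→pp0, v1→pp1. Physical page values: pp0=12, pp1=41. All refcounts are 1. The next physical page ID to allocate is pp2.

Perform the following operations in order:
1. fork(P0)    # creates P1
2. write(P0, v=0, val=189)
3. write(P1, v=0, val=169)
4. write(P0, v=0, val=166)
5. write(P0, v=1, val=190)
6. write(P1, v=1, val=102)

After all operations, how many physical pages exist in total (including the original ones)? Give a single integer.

Answer: 4

Derivation:
Op 1: fork(P0) -> P1. 2 ppages; refcounts: pp0:2 pp1:2
Op 2: write(P0, v0, 189). refcount(pp0)=2>1 -> COPY to pp2. 3 ppages; refcounts: pp0:1 pp1:2 pp2:1
Op 3: write(P1, v0, 169). refcount(pp0)=1 -> write in place. 3 ppages; refcounts: pp0:1 pp1:2 pp2:1
Op 4: write(P0, v0, 166). refcount(pp2)=1 -> write in place. 3 ppages; refcounts: pp0:1 pp1:2 pp2:1
Op 5: write(P0, v1, 190). refcount(pp1)=2>1 -> COPY to pp3. 4 ppages; refcounts: pp0:1 pp1:1 pp2:1 pp3:1
Op 6: write(P1, v1, 102). refcount(pp1)=1 -> write in place. 4 ppages; refcounts: pp0:1 pp1:1 pp2:1 pp3:1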